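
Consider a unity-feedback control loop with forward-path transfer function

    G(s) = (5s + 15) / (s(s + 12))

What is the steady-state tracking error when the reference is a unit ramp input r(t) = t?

e_ss = 0.8000

G(s) has one pole at the origin.
This is a Type 1 system. Kv = lim_{s→0} s·G(s) = 15/12 = 5/4.
e_ss = 1/Kv = 1/(5/4) = 4/5 ≈ 0.8000.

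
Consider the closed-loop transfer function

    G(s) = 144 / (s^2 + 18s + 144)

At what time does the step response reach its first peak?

Comparing s^2 + 18s + 144 to s^2 + 2ζωₙs + ωₙ²: ωₙ = 12 rad/s and ζ = 18/(2·12) = 0.75.
ζωₙ = 18/2 = 9, so ω_d = ωₙ√(1−ζ²) = √(ωₙ² − (ζωₙ)²) = √(144 − 9²) = √63 ≈ 7.937 rad/s.
t_p = π/ω_d = π/7.937 ≈ 0.3958 s.

t_p ≈ 0.3958 s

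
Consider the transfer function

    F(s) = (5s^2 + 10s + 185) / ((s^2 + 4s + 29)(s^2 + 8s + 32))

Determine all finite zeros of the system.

s = -1 + 6j, -1 - 6j

Set the numerator to zero: 5s^2 + 10s + 185 = 0, i.e. 5·(s^2 + 2s + 37) = 0.
Factoring: (s^2 + 2s + 37) = 0.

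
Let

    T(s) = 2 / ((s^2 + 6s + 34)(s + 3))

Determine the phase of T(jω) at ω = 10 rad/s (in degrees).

∠T(j10) ≈ 149.0°

At s = j10: numerator = 2, denominator = -798 - j480.
∠T = ∠num − ∠den = 0° − (-148.97°) = 149.0°.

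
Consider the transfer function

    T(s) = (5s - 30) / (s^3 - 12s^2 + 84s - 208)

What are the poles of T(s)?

The poles are the roots of the denominator s^3 - 12s^2 + 84s - 208 = 0.
Trying s = 4: the polynomial evaluates to 0, so (s - 4) is a factor.
Dividing out leaves s^2 - 8s + 52 = 0.
The quadratic formula then gives s = 4 ± 6j.

s = 4 ± 6j, 4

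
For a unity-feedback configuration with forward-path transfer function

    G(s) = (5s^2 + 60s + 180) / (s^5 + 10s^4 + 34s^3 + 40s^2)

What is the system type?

Factor s from the denominator: s^5 + 10s^4 + 34s^3 + 40s^2 = s^2·(s^3 + 10s^2 + 34s + 40).
There are 2 poles at the origin, so the system is Type 2.

Type 2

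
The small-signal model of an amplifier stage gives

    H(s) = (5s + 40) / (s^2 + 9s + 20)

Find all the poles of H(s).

s = -4, -5

The poles are the roots of the denominator s^2 + 9s + 20 = 0.
Factoring: (s + 4)(s + 5) = 0, so s = -4 and s = -5.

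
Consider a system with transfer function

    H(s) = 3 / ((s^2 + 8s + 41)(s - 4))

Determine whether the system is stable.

The poles can be read from the denominator factors: s = -4 + 5j, -4 - 5j, 4.
Since the pole(s) at s = 4 lie in the right half-plane, the system is unstable.

unstable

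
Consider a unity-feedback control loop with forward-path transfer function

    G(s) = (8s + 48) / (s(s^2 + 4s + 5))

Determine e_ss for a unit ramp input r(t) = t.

e_ss = 0.1042

G(s) has one pole at the origin.
This is a Type 1 system. Kv = lim_{s→0} s·G(s) = 48/5.
e_ss = 1/Kv = 1/(48/5) = 5/48 ≈ 0.1042.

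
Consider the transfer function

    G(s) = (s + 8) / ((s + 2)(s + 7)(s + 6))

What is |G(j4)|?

|G(j4)| ≈ 0.03440

Substitute s = j4: numerator = 8 + j4, denominator = -156 + j208.
|G(j4)| = |8 + j4| / |-156 + j208| = 8.9443 / 260 ≈ 0.03440.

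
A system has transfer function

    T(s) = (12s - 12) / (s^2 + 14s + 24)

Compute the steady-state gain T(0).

T(0) = -1/2 ≈ -0.5000

Set s = 0: T(0) = (-12) / (24) = -1/2.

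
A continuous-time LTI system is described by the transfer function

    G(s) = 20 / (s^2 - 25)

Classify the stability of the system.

The denominator s^2 - 25 factors as (s - 5)(s + 5), giving poles at s = 5, -5.
Since the pole(s) at s = 5 lie in the right half-plane, the system is unstable.

unstable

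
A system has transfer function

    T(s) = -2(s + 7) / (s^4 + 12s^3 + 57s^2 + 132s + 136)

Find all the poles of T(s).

The poles are the roots of the denominator s^4 + 12s^3 + 57s^2 + 132s + 136 = 0.
No real roots exist; factor into two real quadratics: (s^2 + 8s + 17)(s^2 + 4s + 8) = 0.
Each quadratic gives a conjugate pair via the quadratic formula.

s = -4 + j, -4 - j, -2 + 2j, -2 - 2j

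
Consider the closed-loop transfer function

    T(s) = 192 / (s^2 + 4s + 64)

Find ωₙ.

ωₙ = 8 rad/s

Compare the denominator to the standard form s^2 + 2ζωₙs + ωₙ².
ωₙ² = 64, so ωₙ = 8 rad/s.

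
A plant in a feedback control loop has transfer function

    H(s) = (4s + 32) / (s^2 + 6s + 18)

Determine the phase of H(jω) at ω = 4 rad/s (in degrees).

At s = j4: numerator = 32 + j16, denominator = 2 + j24.
∠H = ∠num − ∠den = 26.565° − (85.236°) = -58.67°.

∠H(j4) ≈ -58.67°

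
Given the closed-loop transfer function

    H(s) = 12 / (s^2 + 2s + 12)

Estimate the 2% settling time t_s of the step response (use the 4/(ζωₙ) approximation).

t_s ≈ 4 s

Comparing s^2 + 2s + 12 to s^2 + 2ζωₙs + ωₙ²: ωₙ = √12 ≈ 3.464 rad/s and ζ = 2/(2·√12) ≈ 0.2887.
ζωₙ = 2/2 = 1, so t_s ≈ 4/(ζωₙ) = 4/1 = 4 s.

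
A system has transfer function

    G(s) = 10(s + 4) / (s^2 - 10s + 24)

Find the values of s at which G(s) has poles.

The poles are the roots of the denominator s^2 - 10s + 24 = 0.
Factoring: (s - 4)(s - 6) = 0, so s = 4 and s = 6.

s = 4, 6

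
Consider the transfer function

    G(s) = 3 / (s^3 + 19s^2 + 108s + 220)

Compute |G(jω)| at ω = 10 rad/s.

|G(j10)| ≈ 0.001784

Substitute s = j10: numerator = 3, denominator = -1680 + j80.
|G(j10)| = |3| / |-1680 + j80| = 3 / 1681.9 ≈ 0.001784.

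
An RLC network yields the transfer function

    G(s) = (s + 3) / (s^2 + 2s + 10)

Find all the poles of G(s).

The poles are the roots of the denominator s^2 + 2s + 10 = 0.
Using the quadratic formula: s = (-2 ± √(-36))/2 = -1 ± 3j.

s = -1 ± 3j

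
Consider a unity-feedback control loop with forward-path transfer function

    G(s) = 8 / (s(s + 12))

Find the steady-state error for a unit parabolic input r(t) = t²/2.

G(s) has one pole at the origin.
This is a Type 1 system; Ka = lim_{s→0} s^2·G(s) = 0, so the steady-state error for a parabola input is infinite.

e_ss = ∞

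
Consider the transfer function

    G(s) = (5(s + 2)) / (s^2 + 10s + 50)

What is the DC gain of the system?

G(0) = 1/5 ≈ 0.2000

At s = 0 each factor (s + a) contributes a and each (s^2 + bs + c) contributes c.
G(0) = 5·(2) / ((50)) = 10/50 = 1/5.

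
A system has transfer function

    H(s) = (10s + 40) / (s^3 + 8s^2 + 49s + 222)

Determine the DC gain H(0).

Set s = 0: H(0) = (40) / (222) = 20/111.

H(0) = 20/111 ≈ 0.1802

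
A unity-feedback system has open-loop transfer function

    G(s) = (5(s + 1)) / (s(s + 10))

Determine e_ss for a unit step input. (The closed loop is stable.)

e_ss = 0

G(s) has one pole at the origin.
This is a Type 1 system; for a step input the steady-state error is zero.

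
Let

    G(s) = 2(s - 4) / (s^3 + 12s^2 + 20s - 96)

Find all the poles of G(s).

The poles are the roots of the denominator s^3 + 12s^2 + 20s - 96 = 0.
Trying s = 2: the polynomial evaluates to 0, so (s - 2) is a factor.
Dividing out leaves s^2 + 14s + 48 = 0.
Factoring the quadratic: (s + 6)(s + 8) = 0.

s = 2, -6, -8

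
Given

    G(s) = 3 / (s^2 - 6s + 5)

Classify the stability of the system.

The denominator s^2 - 6s + 5 factors as (s - 1)(s - 5), giving poles at s = 1, 5.
Since the pole(s) at s = 1, 5 lie in the right half-plane, the system is unstable.

unstable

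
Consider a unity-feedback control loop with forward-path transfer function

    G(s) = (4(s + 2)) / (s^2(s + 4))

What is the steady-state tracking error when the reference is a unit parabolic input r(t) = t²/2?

e_ss = 0.5000

G(s) has 2 poles at the origin.
This is a Type 2 system. Ka = lim_{s→0} s^2·G(s) = 8/4 = 2.
e_ss = 1/Ka = 1/(2) = 1/2 ≈ 0.5000.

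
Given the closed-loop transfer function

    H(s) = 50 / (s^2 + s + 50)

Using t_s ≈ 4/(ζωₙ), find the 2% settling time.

t_s ≈ 8 s

Comparing s^2 + s + 50 to s^2 + 2ζωₙs + ωₙ²: ωₙ = √50 ≈ 7.071 rad/s and ζ = 1/(2·√50) ≈ 0.07071.
ζωₙ = 1/2 = 0.5, so t_s ≈ 4/(ζωₙ) = 4/0.5 = 8 s.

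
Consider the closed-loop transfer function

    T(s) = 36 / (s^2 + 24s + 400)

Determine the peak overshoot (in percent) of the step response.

%OS ≈ 9.48%

Comparing s^2 + 24s + 400 to s^2 + 2ζωₙs + ωₙ²: ωₙ = 20 rad/s and ζ = 24/(2·20) = 0.6.
%OS = 100·exp(−πζ/√(1−ζ²)) = 100·exp(−π·0.6/√(1−0.6²)) ≈ 9.48%.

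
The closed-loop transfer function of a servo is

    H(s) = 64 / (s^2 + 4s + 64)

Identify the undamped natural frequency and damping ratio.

Compare the denominator to the standard form s^2 + 2ζωₙs + ωₙ².
ωₙ² = 64, so ωₙ = 8 rad/s.
2ζωₙ = 4, so ζ = 4/(2·8) = 0.25.

ωₙ = 8 rad/s, ζ = 0.25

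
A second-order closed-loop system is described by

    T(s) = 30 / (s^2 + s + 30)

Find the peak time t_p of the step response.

Comparing s^2 + s + 30 to s^2 + 2ζωₙs + ωₙ²: ωₙ = √30 ≈ 5.477 rad/s and ζ = 1/(2·√30) ≈ 0.09129.
ζωₙ = 1/2 = 0.5, so ω_d = ωₙ√(1−ζ²) = √(ωₙ² − (ζωₙ)²) = √(30 − 0.5²) = √29.75 ≈ 5.454 rad/s.
t_p = π/ω_d = π/5.454 ≈ 0.5760 s.

t_p ≈ 0.5760 s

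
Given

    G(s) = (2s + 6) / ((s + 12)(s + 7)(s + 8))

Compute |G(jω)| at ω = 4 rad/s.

|G(j4)| ≈ 0.01096

Substitute s = j4: numerator = 6 + j8, denominator = 240 + j880.
|G(j4)| = |6 + j8| / |240 + j880| = 10 / 912.14 ≈ 0.01096.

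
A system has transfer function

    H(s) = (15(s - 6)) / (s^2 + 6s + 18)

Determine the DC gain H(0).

At s = 0 each factor (s + a) contributes a and each (s^2 + bs + c) contributes c.
H(0) = 15·(-6) / ((18)) = -90/18 = -5.

H(0) = -5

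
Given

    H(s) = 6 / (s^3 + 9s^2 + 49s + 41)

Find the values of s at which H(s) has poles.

s = -4 + 5j, -4 - 5j, -1

The poles are the roots of the denominator s^3 + 9s^2 + 49s + 41 = 0.
Trying s = -1: the polynomial evaluates to 0, so (s + 1) is a factor.
Dividing out leaves s^2 + 8s + 41 = 0.
The quadratic formula then gives s = -4 ± 5j.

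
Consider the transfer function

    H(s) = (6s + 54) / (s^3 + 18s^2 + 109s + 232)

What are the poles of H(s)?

The poles are the roots of the denominator s^3 + 18s^2 + 109s + 232 = 0.
Trying s = -8: the polynomial evaluates to 0, so (s + 8) is a factor.
Dividing out leaves s^2 + 10s + 29 = 0.
The quadratic formula then gives s = -5 ± 2j.

s = -5 + 2j, -5 - 2j, -8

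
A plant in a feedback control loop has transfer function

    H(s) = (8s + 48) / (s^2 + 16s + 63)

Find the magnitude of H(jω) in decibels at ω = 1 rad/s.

Substitute s = j1: numerator = 48 + j8, denominator = 62 + j16.
|H(j1)| = |48 + j8| / |62 + j16| = 48.662 / 64.031 ≈ 0.7600.
In decibels: 20·log₁₀(0.7600) ≈ -2.38 dB.

|H(j1)|_dB ≈ -2.38 dB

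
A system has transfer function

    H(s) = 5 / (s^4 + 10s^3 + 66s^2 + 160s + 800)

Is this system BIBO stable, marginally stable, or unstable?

The denominator s^4 + 10s^3 + 66s^2 + 160s + 800 factors as (s^2 + 16)(s^2 + 10s + 50), giving poles at s = 4j, -4j, -5 + 5j, -5 - 5j.
Since the simple pole(s) at s = 4j, -4j lie on the jω-axis with none in the right half-plane, the system is marginally stable.

marginally stable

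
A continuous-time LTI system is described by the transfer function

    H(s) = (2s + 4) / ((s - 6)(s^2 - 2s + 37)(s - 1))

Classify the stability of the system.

unstable

The poles can be read from the denominator factors: s = 6, 1 + 6j, 1 - 6j, 1.
Since the pole(s) at s = 6, 1 ± 6j, 1 lie in the right half-plane, the system is unstable.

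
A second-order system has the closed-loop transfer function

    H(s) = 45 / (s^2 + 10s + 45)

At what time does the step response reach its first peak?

Comparing s^2 + 10s + 45 to s^2 + 2ζωₙs + ωₙ²: ωₙ = √45 ≈ 6.708 rad/s and ζ = 10/(2·√45) ≈ 0.7454.
ζωₙ = 10/2 = 5, so ω_d = ωₙ√(1−ζ²) = √(ωₙ² − (ζωₙ)²) = √(45 − 5²) = √20 ≈ 4.472 rad/s.
t_p = π/ω_d = π/4.472 ≈ 0.7025 s.

t_p ≈ 0.7025 s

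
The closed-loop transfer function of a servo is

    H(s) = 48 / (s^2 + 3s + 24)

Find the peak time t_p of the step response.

Comparing s^2 + 3s + 24 to s^2 + 2ζωₙs + ωₙ²: ωₙ = √24 ≈ 4.899 rad/s and ζ = 3/(2·√24) ≈ 0.3062.
ζωₙ = 3/2 = 1.5, so ω_d = ωₙ√(1−ζ²) = √(ωₙ² − (ζωₙ)²) = √(24 − 1.5²) = √21.75 ≈ 4.664 rad/s.
t_p = π/ω_d = π/4.664 ≈ 0.6736 s.

t_p ≈ 0.6736 s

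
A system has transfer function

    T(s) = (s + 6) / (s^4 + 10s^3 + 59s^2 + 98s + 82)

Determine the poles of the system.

The poles are the roots of the denominator s^4 + 10s^3 + 59s^2 + 98s + 82 = 0.
No real roots exist; factor into two real quadratics: (s^2 + 2s + 2)(s^2 + 8s + 41) = 0.
Each quadratic gives a conjugate pair via the quadratic formula.

s = -1 + j, -1 - j, -4 + 5j, -4 - 5j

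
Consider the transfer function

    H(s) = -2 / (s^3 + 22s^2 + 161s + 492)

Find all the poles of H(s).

s = -5 + 4j, -5 - 4j, -12

The poles are the roots of the denominator s^3 + 22s^2 + 161s + 492 = 0.
Trying s = -12: the polynomial evaluates to 0, so (s + 12) is a factor.
Dividing out leaves s^2 + 10s + 41 = 0.
The quadratic formula then gives s = -5 ± 4j.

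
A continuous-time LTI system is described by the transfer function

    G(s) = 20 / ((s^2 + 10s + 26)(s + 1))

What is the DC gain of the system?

At s = 0 each factor (s + a) contributes a and each (s^2 + bs + c) contributes c.
G(0) = 20·1 / ((26) · (1)) = 20/26 = 10/13.

G(0) = 10/13 ≈ 0.7692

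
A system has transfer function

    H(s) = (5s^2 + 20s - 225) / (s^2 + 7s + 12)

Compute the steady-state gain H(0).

Set s = 0: H(0) = (-225) / (12) = -75/4.

H(0) = -75/4 ≈ -18.75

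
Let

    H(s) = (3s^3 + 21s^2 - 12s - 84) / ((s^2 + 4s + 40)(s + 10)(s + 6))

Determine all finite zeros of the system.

s = 2, -2, -7

Set the numerator to zero: 3s^3 + 21s^2 - 12s - 84 = 0, i.e. 3·(s^3 + 7s^2 - 4s - 28) = 0.
Factoring: (s - 2)(s + 2)(s + 7) = 0.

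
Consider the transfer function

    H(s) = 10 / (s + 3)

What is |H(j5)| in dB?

|H(j5)|_dB ≈ 4.69 dB

Substitute s = j5: numerator = 10, denominator = 3 + j5.
|H(j5)| = |10| / |3 + j5| = 10 / 5.8310 ≈ 1.715.
In decibels: 20·log₁₀(1.715) ≈ 4.69 dB.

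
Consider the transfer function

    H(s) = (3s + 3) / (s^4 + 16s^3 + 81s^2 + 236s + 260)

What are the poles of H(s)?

s = -2 ± 3j, -10, -2

The poles are the roots of the denominator s^4 + 16s^3 + 81s^2 + 236s + 260 = 0.
Trying s = -10: the polynomial evaluates to 0, so (s + 10) is a factor.
Dividing out leaves s^3 + 6s^2 + 21s + 26 = 0.
This factors further as (s^2 + 4s + 13)(s + 2) = 0.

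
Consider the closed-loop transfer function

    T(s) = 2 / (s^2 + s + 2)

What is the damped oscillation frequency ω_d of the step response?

ω_d ≈ 1.323 rad/s

Comparing s^2 + s + 2 to s^2 + 2ζωₙs + ωₙ²: ωₙ = √2 ≈ 1.414 rad/s and ζ = 1/(2·√2) ≈ 0.3536.
ζωₙ = 1/2 = 0.5, so ω_d = ωₙ√(1−ζ²) = √(ωₙ² − (ζωₙ)²) = √(2 − 0.5²) = √1.75 ≈ 1.323 rad/s.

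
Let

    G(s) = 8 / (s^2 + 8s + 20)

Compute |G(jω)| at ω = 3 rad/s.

|G(j3)| ≈ 0.3030

Substitute s = j3: numerator = 8, denominator = 11 + j24.
|G(j3)| = |8| / |11 + j24| = 8 / 26.401 ≈ 0.3030.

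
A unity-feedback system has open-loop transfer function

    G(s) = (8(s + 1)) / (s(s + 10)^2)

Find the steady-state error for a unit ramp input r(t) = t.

G(s) has one pole at the origin.
This is a Type 1 system. Kv = lim_{s→0} s·G(s) = 8/100 = 2/25.
e_ss = 1/Kv = 1/(2/25) = 25/2 ≈ 12.50.

e_ss = 12.50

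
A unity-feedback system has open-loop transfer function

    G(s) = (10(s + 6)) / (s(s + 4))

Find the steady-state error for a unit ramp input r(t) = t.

G(s) has one pole at the origin.
This is a Type 1 system. Kv = lim_{s→0} s·G(s) = 60/4 = 15.
e_ss = 1/Kv = 1/(15) = 1/15 ≈ 0.06667.

e_ss = 0.06667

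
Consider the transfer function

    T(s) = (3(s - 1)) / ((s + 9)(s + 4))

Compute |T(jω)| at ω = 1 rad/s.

Substitute s = j1: numerator = -3 + j3, denominator = 35 + j13.
|T(j1)| = |-3 + j3| / |35 + j13| = 4.2426 / 37.336 ≈ 0.1136.

|T(j1)| ≈ 0.1136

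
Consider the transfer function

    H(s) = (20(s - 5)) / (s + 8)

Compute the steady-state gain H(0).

H(0) = -25/2 ≈ -12.50

Set s = 0: H(0) = (-100) / (8) = -25/2.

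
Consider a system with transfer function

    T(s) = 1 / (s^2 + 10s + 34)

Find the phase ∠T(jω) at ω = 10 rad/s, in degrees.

At s = j10: numerator = 1, denominator = -66 + j100.
∠T = ∠num − ∠den = 0° − (123.42°) = -123.4°.

∠T(j10) ≈ -123.4°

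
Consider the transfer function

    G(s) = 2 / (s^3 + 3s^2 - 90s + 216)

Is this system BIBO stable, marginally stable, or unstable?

unstable

The denominator s^3 + 3s^2 - 90s + 216 factors as (s + 12)(s - 3)(s - 6), giving poles at s = -12, 3, 6.
Since the pole(s) at s = 3, 6 lie in the right half-plane, the system is unstable.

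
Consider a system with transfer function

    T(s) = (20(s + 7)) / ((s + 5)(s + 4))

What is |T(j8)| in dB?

|T(j8)|_dB ≈ 8.03 dB

Substitute s = j8: numerator = 140 + j160, denominator = -44 + j72.
|T(j8)| = |140 + j160| / |-44 + j72| = 212.60 / 84.380 ≈ 2.520.
In decibels: 20·log₁₀(2.520) ≈ 8.03 dB.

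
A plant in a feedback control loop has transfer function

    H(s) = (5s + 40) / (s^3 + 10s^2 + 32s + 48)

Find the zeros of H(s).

Set the numerator to zero: 5s + 40 = 0, i.e. 5·(s + 8) = 0.
So s = -8.

s = -8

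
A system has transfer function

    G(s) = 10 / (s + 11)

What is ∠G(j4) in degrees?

∠G(j4) ≈ -19.98°

At s = j4: numerator = 10, denominator = 11 + j4.
∠G = ∠num − ∠den = 0° − (19.983°) = -19.98°.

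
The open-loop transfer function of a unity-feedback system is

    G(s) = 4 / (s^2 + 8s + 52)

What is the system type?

The denominator has no factor of s at the origin — no free integrator — so this is a Type 0 system.

Type 0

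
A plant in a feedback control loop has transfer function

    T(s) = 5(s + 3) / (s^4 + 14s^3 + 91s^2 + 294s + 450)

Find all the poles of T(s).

s = -3 + 3j, -3 - 3j, -4 + 3j, -4 - 3j

The poles are the roots of the denominator s^4 + 14s^3 + 91s^2 + 294s + 450 = 0.
No real roots exist; factor into two real quadratics: (s^2 + 6s + 18)(s^2 + 8s + 25) = 0.
Each quadratic gives a conjugate pair via the quadratic formula.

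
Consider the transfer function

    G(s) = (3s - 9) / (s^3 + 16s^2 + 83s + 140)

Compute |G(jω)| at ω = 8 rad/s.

|G(j8)| ≈ 0.02858

Substitute s = j8: numerator = -9 + j24, denominator = -884 + j152.
|G(j8)| = |-9 + j24| / |-884 + j152| = 25.632 / 896.97 ≈ 0.02858.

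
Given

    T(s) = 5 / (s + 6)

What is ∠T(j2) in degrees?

∠T(j2) ≈ -18.43°

At s = j2: numerator = 5, denominator = 6 + j2.
∠T = ∠num − ∠den = 0° − (18.435°) = -18.43°.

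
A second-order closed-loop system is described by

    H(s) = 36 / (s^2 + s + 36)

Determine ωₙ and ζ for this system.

Compare the denominator to the standard form s^2 + 2ζωₙs + ωₙ².
ωₙ² = 36, so ωₙ = 6 rad/s.
2ζωₙ = 1, so ζ = 1/(2·6) ≈ 0.08333.
With ζ = 0.08333 the response is underdamped.

ωₙ = 6 rad/s, ζ ≈ 0.08333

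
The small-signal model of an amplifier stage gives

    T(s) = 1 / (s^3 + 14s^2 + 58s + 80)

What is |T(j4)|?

Substitute s = j4: numerator = 1, denominator = -144 + j168.
|T(j4)| = |1| / |-144 + j168| = 1 / 221.27 ≈ 0.004519.

|T(j4)| ≈ 0.004519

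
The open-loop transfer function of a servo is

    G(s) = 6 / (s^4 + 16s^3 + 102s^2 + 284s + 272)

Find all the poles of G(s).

s = -5 ± 3j, -4, -2

The poles are the roots of the denominator s^4 + 16s^3 + 102s^2 + 284s + 272 = 0.
Trying s = -4: the polynomial evaluates to 0, so (s + 4) is a factor.
Dividing out leaves s^3 + 12s^2 + 54s + 68 = 0.
This factors further as (s^2 + 10s + 34)(s + 2) = 0.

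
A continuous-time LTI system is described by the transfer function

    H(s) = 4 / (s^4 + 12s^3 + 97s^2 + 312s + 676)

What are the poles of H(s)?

The poles are the roots of the denominator s^4 + 12s^3 + 97s^2 + 312s + 676 = 0.
No real roots exist; factor into two real quadratics: (s^2 + 4s + 13)(s^2 + 8s + 52) = 0.
Each quadratic gives a conjugate pair via the quadratic formula.

s = -2 ± 3j, -4 ± 6j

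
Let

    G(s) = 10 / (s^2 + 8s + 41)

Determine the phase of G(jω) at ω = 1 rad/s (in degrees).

∠G(j1) ≈ -11.31°

At s = j1: numerator = 10, denominator = 40 + j8.
∠G = ∠num − ∠den = 0° − (11.310°) = -11.31°.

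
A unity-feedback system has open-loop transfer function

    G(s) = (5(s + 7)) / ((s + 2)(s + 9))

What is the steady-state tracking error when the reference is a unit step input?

G(s) has no poles at the origin.
This is a Type 0 system. Kp = lim_{s→0} G(s) = 35/18.
e_ss = 1/(1 + Kp) = 1/(1 + 35/18) = 18/53 ≈ 0.3396.

e_ss = 0.3396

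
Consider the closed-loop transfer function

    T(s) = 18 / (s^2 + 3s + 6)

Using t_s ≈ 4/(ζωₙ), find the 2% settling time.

t_s ≈ 2.667 s

Comparing s^2 + 3s + 6 to s^2 + 2ζωₙs + ωₙ²: ωₙ = √6 ≈ 2.449 rad/s and ζ = 3/(2·√6) ≈ 0.6124.
ζωₙ = 3/2 = 1.5, so t_s ≈ 4/(ζωₙ) = 4/1.5 ≈ 2.667 s.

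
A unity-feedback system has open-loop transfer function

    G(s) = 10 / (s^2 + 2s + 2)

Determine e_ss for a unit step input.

e_ss = 0.1667

G(s) has no poles at the origin.
This is a Type 0 system. Kp = lim_{s→0} G(s) = 10/2 = 5.
e_ss = 1/(1 + Kp) = 1/(1 + 5) = 1/6 ≈ 0.1667.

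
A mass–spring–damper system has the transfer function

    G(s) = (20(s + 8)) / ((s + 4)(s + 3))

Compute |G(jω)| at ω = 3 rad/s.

|G(j3)| ≈ 8.055

Substitute s = j3: numerator = 160 + j60, denominator = 3 + j21.
|G(j3)| = |160 + j60| / |3 + j21| = 170.88 / 21.213 ≈ 8.055.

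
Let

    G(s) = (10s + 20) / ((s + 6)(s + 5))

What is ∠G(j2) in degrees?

∠G(j2) ≈ 4.764°

At s = j2: numerator = 20 + j20, denominator = 26 + j22.
∠G = ∠num − ∠den = 45° − (40.236°) = 4.764°.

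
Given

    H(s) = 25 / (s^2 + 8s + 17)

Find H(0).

H(0) = 25/17 ≈ 1.471

Set s = 0: H(0) = (25) / (17) = 25/17.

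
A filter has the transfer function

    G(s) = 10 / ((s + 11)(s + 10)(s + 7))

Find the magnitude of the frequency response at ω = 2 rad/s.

Substitute s = j2: numerator = 10, denominator = 658 + j506.
|G(j2)| = |10| / |658 + j506| = 10 / 830.06 ≈ 0.01205.

|G(j2)| ≈ 0.01205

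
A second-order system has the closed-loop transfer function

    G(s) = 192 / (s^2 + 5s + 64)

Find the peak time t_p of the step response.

Comparing s^2 + 5s + 64 to s^2 + 2ζωₙs + ωₙ²: ωₙ = 8 rad/s and ζ = 5/(2·8) = 0.3125.
ζωₙ = 5/2 = 2.5, so ω_d = ωₙ√(1−ζ²) = √(ωₙ² − (ζωₙ)²) = √(64 − 2.5²) = √57.75 ≈ 7.599 rad/s.
t_p = π/ω_d = π/7.599 ≈ 0.4134 s.

t_p ≈ 0.4134 s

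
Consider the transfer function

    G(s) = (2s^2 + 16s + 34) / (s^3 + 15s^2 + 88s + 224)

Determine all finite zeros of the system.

Set the numerator to zero: 2s^2 + 16s + 34 = 0, i.e. 2·(s^2 + 8s + 17) = 0.
Factoring: (s^2 + 8s + 17) = 0.

s = -4 + j, -4 - j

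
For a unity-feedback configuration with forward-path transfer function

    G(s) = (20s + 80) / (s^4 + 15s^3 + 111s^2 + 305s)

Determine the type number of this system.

Factor s from the denominator: s^4 + 15s^3 + 111s^2 + 305s = s·(s^3 + 15s^2 + 111s + 305).
There is 1 pole at the origin, so the system is Type 1.

Type 1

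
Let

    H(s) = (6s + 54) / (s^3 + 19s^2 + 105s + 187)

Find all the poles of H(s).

s = -4 + j, -4 - j, -11

The poles are the roots of the denominator s^3 + 19s^2 + 105s + 187 = 0.
Trying s = -11: the polynomial evaluates to 0, so (s + 11) is a factor.
Dividing out leaves s^2 + 8s + 17 = 0.
The quadratic formula then gives s = -4 ± 1j.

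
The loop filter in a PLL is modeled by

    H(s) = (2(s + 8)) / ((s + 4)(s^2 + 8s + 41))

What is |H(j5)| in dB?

Substitute s = j5: numerator = 16 + j10, denominator = -136 + j240.
|H(j5)| = |16 + j10| / |-136 + j240| = 18.868 / 275.86 ≈ 0.06840.
In decibels: 20·log₁₀(0.06840) ≈ -23.3 dB.

|H(j5)|_dB ≈ -23.3 dB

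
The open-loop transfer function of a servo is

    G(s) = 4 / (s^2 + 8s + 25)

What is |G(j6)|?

Substitute s = j6: numerator = 4, denominator = -11 + j48.
|G(j6)| = |4| / |-11 + j48| = 4 / 49.244 ≈ 0.08123.

|G(j6)| ≈ 0.08123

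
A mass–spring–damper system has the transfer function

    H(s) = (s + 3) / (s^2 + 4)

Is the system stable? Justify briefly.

marginally stable

The denominator s^2 + 4 factors as (s^2 + 4), giving poles at s = 2j, -2j.
Since the simple pole(s) at s = ±2j lie on the jω-axis with none in the right half-plane, the system is marginally stable.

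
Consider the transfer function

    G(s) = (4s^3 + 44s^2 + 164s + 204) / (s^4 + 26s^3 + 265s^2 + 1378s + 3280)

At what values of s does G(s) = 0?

Set the numerator to zero: 4s^3 + 44s^2 + 164s + 204 = 0, i.e. 4·(s^3 + 11s^2 + 41s + 51) = 0.
Factoring: (s^2 + 8s + 17)(s + 3) = 0.

s = -4 + j, -4 - j, -3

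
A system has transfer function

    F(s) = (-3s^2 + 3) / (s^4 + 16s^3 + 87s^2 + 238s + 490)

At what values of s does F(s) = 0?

Set the numerator to zero: -3s^2 + 3 = 0, i.e. -3·(s^2 - 1) = 0.
Factoring: (s - 1)(s + 1) = 0.

s = 1, -1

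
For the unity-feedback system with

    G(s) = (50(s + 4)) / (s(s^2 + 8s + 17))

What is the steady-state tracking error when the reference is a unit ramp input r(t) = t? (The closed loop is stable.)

e_ss = 0.08500

G(s) has one pole at the origin.
This is a Type 1 system. Kv = lim_{s→0} s·G(s) = 200/17.
e_ss = 1/Kv = 1/(200/17) = 17/200 ≈ 0.08500.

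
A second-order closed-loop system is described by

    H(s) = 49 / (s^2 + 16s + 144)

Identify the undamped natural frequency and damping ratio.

ωₙ = 12 rad/s, ζ ≈ 0.6667

Compare the denominator to the standard form s^2 + 2ζωₙs + ωₙ².
ωₙ² = 144, so ωₙ = 12 rad/s.
2ζωₙ = 16, so ζ = 16/(2·12) ≈ 0.6667.
With ζ = 0.6667 the response is underdamped.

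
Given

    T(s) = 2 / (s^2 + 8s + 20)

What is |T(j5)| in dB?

Substitute s = j5: numerator = 2, denominator = -5 + j40.
|T(j5)| = |2| / |-5 + j40| = 2 / 40.311 ≈ 0.04961.
In decibels: 20·log₁₀(0.04961) ≈ -26.1 dB.

|T(j5)|_dB ≈ -26.1 dB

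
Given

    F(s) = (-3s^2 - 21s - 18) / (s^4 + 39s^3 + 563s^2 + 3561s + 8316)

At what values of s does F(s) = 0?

Set the numerator to zero: -3s^2 - 21s - 18 = 0, i.e. -3·(s^2 + 7s + 6) = 0.
Factoring: (s + 1)(s + 6) = 0.

s = -1, -6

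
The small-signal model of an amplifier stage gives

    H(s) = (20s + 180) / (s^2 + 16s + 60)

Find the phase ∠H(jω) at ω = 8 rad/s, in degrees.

∠H(j8) ≈ -50.16°

At s = j8: numerator = 180 + j160, denominator = -4 + j128.
∠H = ∠num − ∠den = 41.634° − (91.790°) = -50.16°.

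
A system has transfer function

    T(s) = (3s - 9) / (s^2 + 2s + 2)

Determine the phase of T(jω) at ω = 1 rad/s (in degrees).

At s = j1: numerator = -9 + j3, denominator = 1 + j2.
∠T = ∠num − ∠den = 161.57° − (63.435°) = 98.13°.

∠T(j1) ≈ 98.13°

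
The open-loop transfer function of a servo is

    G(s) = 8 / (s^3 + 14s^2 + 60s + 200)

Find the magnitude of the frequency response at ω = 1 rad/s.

|G(j1)| ≈ 0.04100

Substitute s = j1: numerator = 8, denominator = 186 + j59.
|G(j1)| = |8| / |186 + j59| = 8 / 195.13 ≈ 0.04100.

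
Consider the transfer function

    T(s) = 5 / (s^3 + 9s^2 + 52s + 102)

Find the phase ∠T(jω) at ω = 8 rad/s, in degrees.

∠T(j8) ≈ 168.6°

At s = j8: numerator = 5, denominator = -474 - j96.
∠T = ∠num − ∠den = 0° − (-168.55°) = 168.6°.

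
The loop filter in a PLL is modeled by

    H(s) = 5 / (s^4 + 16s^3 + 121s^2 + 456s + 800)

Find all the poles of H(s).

s = -4 + 4j, -4 - 4j, -4 + 3j, -4 - 3j

The poles are the roots of the denominator s^4 + 16s^3 + 121s^2 + 456s + 800 = 0.
No real roots exist; factor into two real quadratics: (s^2 + 8s + 32)(s^2 + 8s + 25) = 0.
Each quadratic gives a conjugate pair via the quadratic formula.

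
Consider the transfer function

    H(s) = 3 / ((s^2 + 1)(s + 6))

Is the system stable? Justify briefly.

The poles can be read from the denominator factors: s = j, -j, -6.
Since the simple pole(s) at s = ±j lie on the jω-axis with none in the right half-plane, the system is marginally stable.

marginally stable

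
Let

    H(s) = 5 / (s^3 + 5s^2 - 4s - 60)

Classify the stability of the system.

unstable

The denominator s^3 + 5s^2 - 4s - 60 factors as (s - 3)(s^2 + 8s + 20), giving poles at s = 3, -4 + 2j, -4 - 2j.
Since the pole(s) at s = 3 lie in the right half-plane, the system is unstable.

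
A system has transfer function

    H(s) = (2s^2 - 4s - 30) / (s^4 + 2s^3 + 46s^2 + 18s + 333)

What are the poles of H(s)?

The poles are the roots of the denominator s^4 + 2s^3 + 46s^2 + 18s + 333 = 0.
No real roots exist; factor into two real quadratics: (s^2 + 9)(s^2 + 2s + 37) = 0.
Each quadratic gives a conjugate pair via the quadratic formula.

s = ±3j, -1 ± 6j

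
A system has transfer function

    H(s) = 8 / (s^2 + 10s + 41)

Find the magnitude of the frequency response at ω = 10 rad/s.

Substitute s = j10: numerator = 8, denominator = -59 + j100.
|H(j10)| = |8| / |-59 + j100| = 8 / 116.11 ≈ 0.06890.

|H(j10)| ≈ 0.06890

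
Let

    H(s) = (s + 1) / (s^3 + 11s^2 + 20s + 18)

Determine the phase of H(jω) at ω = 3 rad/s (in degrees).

At s = j3: numerator = 1 + j3, denominator = -81 + j33.
∠H = ∠num − ∠den = 71.565° − (157.83°) = -86.27°.

∠H(j3) ≈ -86.27°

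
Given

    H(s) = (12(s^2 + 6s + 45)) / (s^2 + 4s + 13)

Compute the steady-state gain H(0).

H(0) = 540/13 ≈ 41.54

At s = 0 each factor (s + a) contributes a and each (s^2 + bs + c) contributes c.
H(0) = 12·(45) / ((13)) = 540/13 = 540/13.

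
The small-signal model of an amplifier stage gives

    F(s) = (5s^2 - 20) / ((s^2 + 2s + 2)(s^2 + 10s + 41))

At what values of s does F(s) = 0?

s = -2, 2

Set the numerator to zero: 5s^2 - 20 = 0, i.e. 5·(s^2 - 4) = 0.
Factoring: (s + 2)(s - 2) = 0.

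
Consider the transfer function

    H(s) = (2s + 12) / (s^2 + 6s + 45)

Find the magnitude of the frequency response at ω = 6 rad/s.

|H(j6)| ≈ 0.4573

Substitute s = j6: numerator = 12 + j12, denominator = 9 + j36.
|H(j6)| = |12 + j12| / |9 + j36| = 16.971 / 37.108 ≈ 0.4573.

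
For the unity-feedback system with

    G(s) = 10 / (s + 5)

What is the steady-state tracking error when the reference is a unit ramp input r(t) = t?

G(s) has no poles at the origin.
This is a Type 0 system; Kv = lim_{s→0} s·G(s) = 0, so the steady-state error for a ramp input is infinite.

e_ss = ∞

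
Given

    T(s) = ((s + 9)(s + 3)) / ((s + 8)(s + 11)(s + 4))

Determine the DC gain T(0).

T(0) = 27/352 ≈ 0.07670

At s = 0 each factor (s + a) contributes a and each (s^2 + bs + c) contributes c.
T(0) = 1·(9) · (3) / ((8) · (11) · (4)) = 27/352 = 27/352.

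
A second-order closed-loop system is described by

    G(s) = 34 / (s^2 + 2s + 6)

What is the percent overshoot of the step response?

Comparing s^2 + 2s + 6 to s^2 + 2ζωₙs + ωₙ²: ωₙ = √6 ≈ 2.449 rad/s and ζ = 2/(2·√6) ≈ 0.4082.
%OS = 100·exp(−πζ/√(1−ζ²)) = 100·exp(−π·0.4082/√(1−0.4082²)) ≈ 24.5%.

%OS ≈ 24.5%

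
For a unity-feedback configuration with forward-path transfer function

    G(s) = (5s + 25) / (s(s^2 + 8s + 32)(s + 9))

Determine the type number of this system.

The denominator has 1 factor of s at the origin (free integrator), so this is a Type 1 system.

Type 1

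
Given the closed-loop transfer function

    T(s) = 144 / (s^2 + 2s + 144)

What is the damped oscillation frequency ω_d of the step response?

Comparing s^2 + 2s + 144 to s^2 + 2ζωₙs + ωₙ²: ωₙ = 12 rad/s and ζ = 2/(2·12) ≈ 0.08333.
ζωₙ = 2/2 = 1, so ω_d = ωₙ√(1−ζ²) = √(ωₙ² − (ζωₙ)²) = √(144 − 1²) = √143 ≈ 11.96 rad/s.

ω_d ≈ 11.96 rad/s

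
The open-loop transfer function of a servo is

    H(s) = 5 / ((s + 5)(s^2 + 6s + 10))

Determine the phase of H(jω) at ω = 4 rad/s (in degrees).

∠H(j4) ≈ -142.7°

At s = j4: numerator = 5, denominator = -126 + j96.
∠H = ∠num − ∠den = 0° − (142.70°) = -142.7°.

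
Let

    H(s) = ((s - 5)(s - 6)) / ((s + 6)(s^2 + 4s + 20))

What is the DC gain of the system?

At s = 0 each factor (s + a) contributes a and each (s^2 + bs + c) contributes c.
H(0) = 1·(-5) · (-6) / ((6) · (20)) = 30/120 = 1/4.

H(0) = 1/4 ≈ 0.2500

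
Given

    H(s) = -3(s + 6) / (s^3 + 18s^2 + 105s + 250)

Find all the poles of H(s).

The poles are the roots of the denominator s^3 + 18s^2 + 105s + 250 = 0.
Trying s = -10: the polynomial evaluates to 0, so (s + 10) is a factor.
Dividing out leaves s^2 + 8s + 25 = 0.
The quadratic formula then gives s = -4 ± 3j.

s = -4 ± 3j, -10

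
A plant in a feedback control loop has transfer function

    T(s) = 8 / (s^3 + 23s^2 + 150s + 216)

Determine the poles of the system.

s = -9, -12, -2

The poles are the roots of the denominator s^3 + 23s^2 + 150s + 216 = 0.
Trying s = -9: the polynomial evaluates to 0, so (s + 9) is a factor.
Dividing out leaves s^2 + 14s + 24 = 0.
Factoring the quadratic: (s + 12)(s + 2) = 0.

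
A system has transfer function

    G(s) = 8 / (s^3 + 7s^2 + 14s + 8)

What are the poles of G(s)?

The poles are the roots of the denominator s^3 + 7s^2 + 14s + 8 = 0.
Trying s = -2: the polynomial evaluates to 0, so (s + 2) is a factor.
Dividing out leaves s^2 + 5s + 4 = 0.
Factoring the quadratic: (s + 4)(s + 1) = 0.

s = -2, -4, -1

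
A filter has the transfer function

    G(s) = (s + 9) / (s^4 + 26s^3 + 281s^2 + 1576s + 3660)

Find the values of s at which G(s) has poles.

The poles are the roots of the denominator s^4 + 26s^3 + 281s^2 + 1576s + 3660 = 0.
Trying s = -6: the polynomial evaluates to 0, so (s + 6) is a factor.
Dividing out leaves s^3 + 20s^2 + 161s + 610 = 0.
This factors further as (s^2 + 10s + 61)(s + 10) = 0.

s = -5 + 6j, -5 - 6j, -6, -10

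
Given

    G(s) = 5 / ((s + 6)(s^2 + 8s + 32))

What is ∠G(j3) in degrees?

∠G(j3) ≈ -72.78°

At s = j3: numerator = 5, denominator = 66 + j213.
∠G = ∠num − ∠den = 0° − (72.784°) = -72.78°.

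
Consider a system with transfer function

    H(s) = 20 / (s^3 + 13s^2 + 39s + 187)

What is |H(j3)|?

|H(j3)| ≈ 0.1754

Substitute s = j3: numerator = 20, denominator = 70 + j90.
|H(j3)| = |20| / |70 + j90| = 20 / 114.02 ≈ 0.1754.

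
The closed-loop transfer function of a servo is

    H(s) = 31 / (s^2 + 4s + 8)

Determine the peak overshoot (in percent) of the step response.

Comparing s^2 + 4s + 8 to s^2 + 2ζωₙs + ωₙ²: ωₙ = √8 ≈ 2.828 rad/s and ζ = 4/(2·√8) ≈ 0.7071.
%OS = 100·exp(−πζ/√(1−ζ²)) = 100·exp(−π·0.7071/√(1−0.7071²)) ≈ 4.32%.

%OS ≈ 4.32%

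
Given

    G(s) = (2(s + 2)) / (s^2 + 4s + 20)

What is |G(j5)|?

Substitute s = j5: numerator = 4 + j10, denominator = -5 + j20.
|G(j5)| = |4 + j10| / |-5 + j20| = 10.770 / 20.616 ≈ 0.5224.

|G(j5)| ≈ 0.5224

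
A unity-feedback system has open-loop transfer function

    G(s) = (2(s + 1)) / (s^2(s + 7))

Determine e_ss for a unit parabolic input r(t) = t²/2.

G(s) has 2 poles at the origin.
This is a Type 2 system. Ka = lim_{s→0} s^2·G(s) = 2/7.
e_ss = 1/Ka = 1/(2/7) = 7/2 ≈ 3.500.

e_ss = 3.500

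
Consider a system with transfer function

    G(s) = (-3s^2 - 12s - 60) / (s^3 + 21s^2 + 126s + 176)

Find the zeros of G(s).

Set the numerator to zero: -3s^2 - 12s - 60 = 0, i.e. -3·(s^2 + 4s + 20) = 0.
Factoring: (s^2 + 4s + 20) = 0.

s = -2 + 4j, -2 - 4j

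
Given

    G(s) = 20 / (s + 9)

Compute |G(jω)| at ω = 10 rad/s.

|G(j10)| ≈ 1.487

Substitute s = j10: numerator = 20, denominator = 9 + j10.
|G(j10)| = |20| / |9 + j10| = 20 / 13.454 ≈ 1.487.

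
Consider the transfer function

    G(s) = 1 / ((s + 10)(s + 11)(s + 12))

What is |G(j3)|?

Substitute s = j3: numerator = 1, denominator = 1023 + j1059.
|G(j3)| = |1| / |1023 + j1059| = 1 / 1472.4 ≈ 0.0006792.

|G(j3)| ≈ 0.0006792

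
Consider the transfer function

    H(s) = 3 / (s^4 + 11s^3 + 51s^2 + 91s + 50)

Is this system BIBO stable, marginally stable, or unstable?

stable

The denominator s^4 + 11s^3 + 51s^2 + 91s + 50 factors as (s + 2)(s + 1)(s^2 + 8s + 25), giving poles at s = -2, -1, -4 ± 3j.
Since all poles lie strictly in the left half-plane, the system is stable.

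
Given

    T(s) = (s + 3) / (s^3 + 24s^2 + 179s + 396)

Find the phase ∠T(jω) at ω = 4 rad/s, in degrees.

∠T(j4) ≈ -35.82°

At s = j4: numerator = 3 + j4, denominator = 12 + j652.
∠T = ∠num − ∠den = 53.130° − (88.946°) = -35.82°.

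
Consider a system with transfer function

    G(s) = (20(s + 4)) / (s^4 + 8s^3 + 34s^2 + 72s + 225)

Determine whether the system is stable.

marginally stable

The denominator s^4 + 8s^3 + 34s^2 + 72s + 225 factors as (s^2 + 9)(s^2 + 8s + 25), giving poles at s = 3j, -3j, -4 + 3j, -4 - 3j.
Since the simple pole(s) at s = ±3j lie on the jω-axis with none in the right half-plane, the system is marginally stable.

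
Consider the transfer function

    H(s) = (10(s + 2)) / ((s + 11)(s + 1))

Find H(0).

At s = 0 each factor (s + a) contributes a and each (s^2 + bs + c) contributes c.
H(0) = 10·(2) / ((11) · (1)) = 20/11 = 20/11.

H(0) = 20/11 ≈ 1.818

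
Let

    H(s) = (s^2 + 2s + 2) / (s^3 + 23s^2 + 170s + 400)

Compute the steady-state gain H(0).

H(0) = 1/200 ≈ 0.005000

Set s = 0: H(0) = (2) / (400) = 1/200.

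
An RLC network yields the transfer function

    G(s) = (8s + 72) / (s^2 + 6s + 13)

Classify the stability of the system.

The denominator s^2 + 6s + 13 factors as (s^2 + 6s + 13), giving poles at s = -3 + 2j, -3 - 2j.
Since all poles lie strictly in the left half-plane, the system is stable.

stable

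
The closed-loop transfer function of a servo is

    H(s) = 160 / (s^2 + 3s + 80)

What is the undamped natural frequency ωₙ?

ωₙ ≈ 8.944 rad/s

Compare the denominator to the standard form s^2 + 2ζωₙs + ωₙ².
ωₙ² = 80, so ωₙ = √80 ≈ 8.944 rad/s.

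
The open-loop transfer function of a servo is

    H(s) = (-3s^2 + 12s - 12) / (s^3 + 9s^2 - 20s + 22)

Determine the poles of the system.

The poles are the roots of the denominator s^3 + 9s^2 - 20s + 22 = 0.
Trying s = -11: the polynomial evaluates to 0, so (s + 11) is a factor.
Dividing out leaves s^2 - 2s + 2 = 0.
The quadratic formula then gives s = 1 ± 1j.

s = 1 + j, 1 - j, -11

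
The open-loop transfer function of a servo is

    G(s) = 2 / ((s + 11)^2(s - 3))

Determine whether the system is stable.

unstable

The poles can be read from the denominator factors: s = -11, 3, -11.
Since the pole(s) at s = 3 lie in the right half-plane, the system is unstable.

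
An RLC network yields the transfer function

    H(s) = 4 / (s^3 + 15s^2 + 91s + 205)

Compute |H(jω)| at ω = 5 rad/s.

Substitute s = j5: numerator = 4, denominator = -170 + j330.
|H(j5)| = |4| / |-170 + j330| = 4 / 371.21 ≈ 0.01078.

|H(j5)| ≈ 0.01078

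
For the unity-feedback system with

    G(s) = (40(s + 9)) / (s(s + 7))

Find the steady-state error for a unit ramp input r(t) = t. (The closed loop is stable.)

e_ss = 0.01944

G(s) has one pole at the origin.
This is a Type 1 system. Kv = lim_{s→0} s·G(s) = 360/7.
e_ss = 1/Kv = 1/(360/7) = 7/360 ≈ 0.01944.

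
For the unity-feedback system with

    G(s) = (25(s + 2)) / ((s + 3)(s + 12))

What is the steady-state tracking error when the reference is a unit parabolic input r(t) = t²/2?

e_ss = ∞

G(s) has no poles at the origin.
This is a Type 0 system; Ka = lim_{s→0} s^2·G(s) = 0, so the steady-state error for a parabola input is infinite.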